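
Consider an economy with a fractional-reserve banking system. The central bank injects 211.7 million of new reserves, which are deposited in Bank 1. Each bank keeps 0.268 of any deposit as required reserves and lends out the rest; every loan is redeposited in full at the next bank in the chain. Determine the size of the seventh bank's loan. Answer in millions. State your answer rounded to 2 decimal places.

23.84 million

Each bank lends a fraction (1 − rr) = 0.7320 of the deposit it receives, so Bank 7 receives 211.7·0.7320^6 and lends 211.7·0.7320^7 ≈ 23.8396 million.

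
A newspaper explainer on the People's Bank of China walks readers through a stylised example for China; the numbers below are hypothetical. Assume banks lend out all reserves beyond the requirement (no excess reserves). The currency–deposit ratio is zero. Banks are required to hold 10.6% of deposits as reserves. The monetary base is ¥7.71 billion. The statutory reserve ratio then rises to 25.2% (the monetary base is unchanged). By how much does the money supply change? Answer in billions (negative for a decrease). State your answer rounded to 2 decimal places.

-42.14 billion

Initially m₁ = 1 / (0.106) ≈ 9.4340, so M₁ = 9.4340 × 7.71 ≈ 72.7361 billion.
After the change m₂ = 1 / (0.252) ≈ 3.9683, so M₂ = 3.9683 × 7.71 ≈ 30.5956 billion.
ΔM = M₂ − M₁ = 30.5956 − 72.7361 = -42.1405 billion.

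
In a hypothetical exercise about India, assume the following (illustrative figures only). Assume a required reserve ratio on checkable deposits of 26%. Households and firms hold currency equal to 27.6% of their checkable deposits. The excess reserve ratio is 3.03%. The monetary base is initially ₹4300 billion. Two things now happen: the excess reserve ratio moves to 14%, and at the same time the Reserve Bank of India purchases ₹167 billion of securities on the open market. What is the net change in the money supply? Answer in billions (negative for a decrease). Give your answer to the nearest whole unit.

-1257 billion

Before: m₁ = (1 + 0.276) / (0.26 + 0.0303 + 0.276) ≈ 2.25322, MB₁ = 4300, so M₁ = 2.25322 × 4300 = 9688.846 billion.
After: m₂ = (1 + 0.276) / (0.26 + 0.14 + 0.276) ≈ 1.88757, MB₂ = 4300 + 167 = 4467, so M₂ = 1.88757 × 4467 ≈ 8431.7752 billion.
ΔM = M₂ − M₁ = 8431.7752 − 9688.846 = -1257.0708 billion.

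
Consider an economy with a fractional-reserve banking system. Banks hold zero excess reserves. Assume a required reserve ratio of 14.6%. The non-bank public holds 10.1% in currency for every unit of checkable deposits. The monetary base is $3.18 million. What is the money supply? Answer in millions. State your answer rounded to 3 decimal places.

$14.175 million

The money multiplier is m = (1 + c) / (rr + c) = (1 + 0.101) / (0.146 + 0.101) ≈ 4.45749.
So M = m × MB = 4.45749 × 3.18 ≈ 14.1748 million.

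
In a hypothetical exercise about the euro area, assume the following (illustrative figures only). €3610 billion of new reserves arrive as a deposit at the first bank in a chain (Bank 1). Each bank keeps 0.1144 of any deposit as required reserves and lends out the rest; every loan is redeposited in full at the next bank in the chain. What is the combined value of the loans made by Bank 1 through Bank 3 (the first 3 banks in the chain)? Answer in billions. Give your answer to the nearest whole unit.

€8536 billion

Bank i lends (1 − rr)^i of the original deposit: Bank 1 lends 3610·0.8856 = 3197.0160, Bank 2 lends 3610·0.8856² ≈ 2831.2774, and so on.
Summing a geometric series: total = 3610·[0.8856·(1 − 0.8856^3) / (1 − 0.8856)] ≈ 8535.6726 billion.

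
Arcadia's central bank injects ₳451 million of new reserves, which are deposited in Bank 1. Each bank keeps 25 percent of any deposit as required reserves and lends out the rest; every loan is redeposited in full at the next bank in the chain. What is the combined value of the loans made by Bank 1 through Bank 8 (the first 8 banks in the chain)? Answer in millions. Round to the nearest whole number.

Bank i lends (1 − rr)^i of the original deposit: Bank 1 lends 451·0.7500 = 338.2500, Bank 2 lends 451·0.7500² = 253.6875, and so on.
Summing a geometric series: total = 451·[0.7500·(1 − 0.7500^8) / (1 − 0.7500)] ≈ 1217.5472 million.

₳1218 million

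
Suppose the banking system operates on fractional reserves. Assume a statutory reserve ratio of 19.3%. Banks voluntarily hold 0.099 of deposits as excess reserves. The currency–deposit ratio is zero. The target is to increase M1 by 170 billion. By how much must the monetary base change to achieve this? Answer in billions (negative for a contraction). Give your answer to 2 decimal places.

The money multiplier is m = 1 / (rr + e) = 1 / (0.193 + 0.099) ≈ 3.424658.
ΔMB = ΔM / m = (+170) / 3.424658 ≈ 49.64 billion.

49.64 billion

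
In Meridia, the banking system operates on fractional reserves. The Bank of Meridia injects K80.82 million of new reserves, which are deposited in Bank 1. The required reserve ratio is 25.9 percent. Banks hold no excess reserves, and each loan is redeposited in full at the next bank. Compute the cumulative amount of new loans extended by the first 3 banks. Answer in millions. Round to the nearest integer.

K137 million

Bank i lends (1 − rr)^i of the original deposit: Bank 1 lends 80.82·0.7410 ≈ 59.8876, Bank 2 lends 80.82·0.7410² ≈ 44.3767, and so on.
Summing a geometric series: total = 80.82·[0.7410·(1 − 0.7410^3) / (1 − 0.7410)] ≈ 137.1475 million.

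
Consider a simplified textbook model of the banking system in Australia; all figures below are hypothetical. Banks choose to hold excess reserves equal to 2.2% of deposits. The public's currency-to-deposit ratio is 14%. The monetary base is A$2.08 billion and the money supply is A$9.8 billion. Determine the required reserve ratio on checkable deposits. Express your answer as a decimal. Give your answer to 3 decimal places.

0.080

Using m = M/MB = 9.8/2.08 ≈ 4.711538. Since m = (1 + c)/(c + rr + e), the denominator satisfies c + rr + e = (1 + c)/m = (1 + 0.14) / 4.711538 ≈ 0.241959.
With c = 0.14 and e = 0.022, the required reserve ratio on checkable deposits is 0.241959 − 0.14 − 0.022 = 0.079959.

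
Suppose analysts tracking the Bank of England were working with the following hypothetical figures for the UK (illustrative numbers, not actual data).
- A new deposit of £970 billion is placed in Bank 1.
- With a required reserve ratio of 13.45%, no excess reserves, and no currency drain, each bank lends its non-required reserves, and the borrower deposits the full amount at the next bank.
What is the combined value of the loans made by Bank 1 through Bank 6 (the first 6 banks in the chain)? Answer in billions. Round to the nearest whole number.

£3618 billion

Bank i lends (1 − rr)^i of the original deposit: Bank 1 lends 970·0.8655 = 839.5350, Bank 2 lends 970·0.8655² ≈ 726.6175, and so on.
Summing a geometric series: total = 970·[0.8655·(1 − 0.8655^6) / (1 − 0.8655)] ≈ 3618.1670 billion.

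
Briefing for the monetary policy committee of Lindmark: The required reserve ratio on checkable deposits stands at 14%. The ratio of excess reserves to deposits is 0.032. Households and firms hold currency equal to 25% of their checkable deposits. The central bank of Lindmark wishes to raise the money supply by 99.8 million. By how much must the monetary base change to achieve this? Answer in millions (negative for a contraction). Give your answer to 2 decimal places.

The money multiplier is m = (1 + c) / (rr + e + c) = (1 + 0.25) / (0.14 + 0.032 + 0.25) ≈ 2.96209.
ΔMB = ΔM / m = (+99.8) / 2.96209 ≈ 33.6924 million.

33.69 million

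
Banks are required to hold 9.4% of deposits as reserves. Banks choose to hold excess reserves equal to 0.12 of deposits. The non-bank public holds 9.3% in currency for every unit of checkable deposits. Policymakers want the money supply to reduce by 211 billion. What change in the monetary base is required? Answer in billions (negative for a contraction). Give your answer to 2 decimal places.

-59.27 billion

The money multiplier is m = (1 + c) / (rr + e + c) = (1 + 0.093) / (0.094 + 0.12 + 0.093) ≈ 3.560261.
ΔMB = ΔM / m = (−211) / 3.560261 ≈ -59.2653 billion.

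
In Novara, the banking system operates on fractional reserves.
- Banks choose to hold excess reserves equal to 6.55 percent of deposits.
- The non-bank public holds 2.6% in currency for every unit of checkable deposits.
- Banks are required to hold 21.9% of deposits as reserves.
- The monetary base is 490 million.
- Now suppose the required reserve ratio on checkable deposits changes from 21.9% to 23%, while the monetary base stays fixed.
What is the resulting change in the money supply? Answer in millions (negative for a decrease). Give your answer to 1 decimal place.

Initially m₁ = (1 + 0.026) / (0.219 + 0.0655 + 0.026) ≈ 3.30435, so M₁ = 3.30435 × 490 = 1619.1315 million.
After the change m₂ = (1 + 0.026) / (0.23 + 0.0655 + 0.026) ≈ 3.19129, so M₂ = 3.19129 × 490 = 1563.7321 million.
ΔM = M₂ − M₁ = 1563.7321 − 1619.1315 = -55.3994 million.

-55.4 million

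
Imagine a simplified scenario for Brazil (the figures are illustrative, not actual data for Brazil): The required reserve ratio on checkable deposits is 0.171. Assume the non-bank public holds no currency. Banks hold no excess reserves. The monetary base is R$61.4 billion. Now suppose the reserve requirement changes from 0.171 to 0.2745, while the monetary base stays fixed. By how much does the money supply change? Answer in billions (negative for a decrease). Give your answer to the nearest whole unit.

Initially m₁ = 1 / (0.171) ≈ 5.8480, so M₁ = 5.8480 × 61.4 = 359.0672 billion.
After the change m₂ = 1 / (0.2745) ≈ 3.6430, so M₂ = 3.6430 × 61.4 = 223.6802 billion.
ΔM = M₂ − M₁ = 223.6802 − 359.0672 = -135.387 billion.

-135 billion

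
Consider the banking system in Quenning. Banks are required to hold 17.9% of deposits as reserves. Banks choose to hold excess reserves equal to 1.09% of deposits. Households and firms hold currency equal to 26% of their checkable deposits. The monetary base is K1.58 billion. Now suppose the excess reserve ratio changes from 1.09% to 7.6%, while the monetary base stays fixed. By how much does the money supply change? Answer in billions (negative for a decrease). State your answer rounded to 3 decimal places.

-0.559 billion

Initially m₁ = (1 + 0.26) / (0.179 + 0.0109 + 0.26) ≈ 2.80062, so M₁ = 2.80062 × 1.58 ≈ 4.425 billion.
After the change m₂ = (1 + 0.26) / (0.179 + 0.076 + 0.26) ≈ 2.44660, so M₂ = 2.44660 × 1.58 ≈ 3.8656 billion.
ΔM = M₂ − M₁ = 3.8656 − 4.425 = -0.5594 billion.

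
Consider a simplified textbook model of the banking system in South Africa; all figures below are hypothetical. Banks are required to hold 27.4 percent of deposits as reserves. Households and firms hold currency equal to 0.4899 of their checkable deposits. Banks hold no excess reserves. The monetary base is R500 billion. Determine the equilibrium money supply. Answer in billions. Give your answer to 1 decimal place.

R975.2 billion

The money multiplier is m = (1 + c) / (rr + c) = (1 + 0.4899) / (0.274 + 0.4899) ≈ 1.95039.
So M = m × MB = 1.95039 × 500 = 975.195 billion.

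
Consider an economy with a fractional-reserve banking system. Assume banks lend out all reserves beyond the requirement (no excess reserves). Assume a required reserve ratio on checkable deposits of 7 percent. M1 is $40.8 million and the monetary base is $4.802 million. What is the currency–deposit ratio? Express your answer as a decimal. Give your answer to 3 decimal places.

Using m = M/MB = 40.8/4.802 ≈ 8.496460. From m = (1 + c)/(c + rr + e), rearranging gives 1 + c = m·(c + rr + e), so c·(1 − m) = m·(rr + e) − 1.
Hence c = [m·(rr + e) − 1]/(1 − m) = [8.496460 × (0.07 + 0) − 1] / (1 − 8.496460) ≈ 0.054059.

0.054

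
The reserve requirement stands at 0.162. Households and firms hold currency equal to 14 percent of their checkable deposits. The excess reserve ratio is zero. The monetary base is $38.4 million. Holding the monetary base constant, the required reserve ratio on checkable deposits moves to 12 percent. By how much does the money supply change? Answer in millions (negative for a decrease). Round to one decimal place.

Initially m₁ = (1 + 0.14) / (0.162 + 0.14) ≈ 3.7748, so M₁ = 3.7748 × 38.4 ≈ 144.9523 million.
After the change m₂ = (1 + 0.14) / (0.12 + 0.14) ≈ 4.3846, so M₂ = 4.3846 × 38.4 ≈ 168.3686 million.
ΔM = M₂ − M₁ = 168.3686 − 144.9523 = 23.4163 million.

$23.4 million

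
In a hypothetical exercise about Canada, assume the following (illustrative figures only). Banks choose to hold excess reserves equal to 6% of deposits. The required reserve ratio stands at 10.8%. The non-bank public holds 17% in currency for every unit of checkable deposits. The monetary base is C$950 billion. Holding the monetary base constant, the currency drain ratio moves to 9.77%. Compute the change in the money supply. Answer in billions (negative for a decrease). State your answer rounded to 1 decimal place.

Initially m₁ = (1 + 0.17) / (0.108 + 0.06 + 0.17) ≈ 3.46154, so M₁ = 3.46154 × 950 = 3288.463 billion.
After the change m₂ = (1 + 0.0977) / (0.108 + 0.06 + 0.0977) ≈ 4.13135, so M₂ = 4.13135 × 950 = 3924.7825 billion.
ΔM = M₂ − M₁ = 3924.7825 − 3288.463 = 636.3195 billion.

C$636.3 billion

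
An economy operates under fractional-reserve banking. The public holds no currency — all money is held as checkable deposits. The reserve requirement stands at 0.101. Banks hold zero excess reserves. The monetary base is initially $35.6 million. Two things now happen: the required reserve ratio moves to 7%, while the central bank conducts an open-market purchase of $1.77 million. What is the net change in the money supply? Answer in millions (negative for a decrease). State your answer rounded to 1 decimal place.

$181.4 million

Before: m₁ = 1 / (0.101) ≈ 9.9010, MB₁ = 35.6, so M₁ = 9.9010 × 35.6 = 352.4756 million.
After: m₂ = 1 / (0.07) ≈ 14.2857, MB₂ = 35.6 + 1.77 = 37.37, so M₂ = 14.2857 × 37.37 ≈ 533.8566 million.
ΔM = M₂ − M₁ = 533.8566 − 352.4756 = 181.381 million.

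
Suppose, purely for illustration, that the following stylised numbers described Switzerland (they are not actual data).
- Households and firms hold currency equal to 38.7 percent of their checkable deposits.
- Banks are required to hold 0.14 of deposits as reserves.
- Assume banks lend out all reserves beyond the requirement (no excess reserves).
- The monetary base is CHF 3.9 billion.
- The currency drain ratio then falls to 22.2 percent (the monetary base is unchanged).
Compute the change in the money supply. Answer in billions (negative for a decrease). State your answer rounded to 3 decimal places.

Initially m₁ = (1 + 0.387) / (0.14 + 0.387) ≈ 2.63188, so M₁ = 2.63188 × 3.9 ≈ 10.2643 billion.
After the change m₂ = (1 + 0.222) / (0.14 + 0.222) ≈ 3.37569, so M₂ = 3.37569 × 3.9 ≈ 13.1652 billion.
ΔM = M₂ − M₁ = 13.1652 − 10.2643 = 2.9009 billion.

CHF 2.901 billion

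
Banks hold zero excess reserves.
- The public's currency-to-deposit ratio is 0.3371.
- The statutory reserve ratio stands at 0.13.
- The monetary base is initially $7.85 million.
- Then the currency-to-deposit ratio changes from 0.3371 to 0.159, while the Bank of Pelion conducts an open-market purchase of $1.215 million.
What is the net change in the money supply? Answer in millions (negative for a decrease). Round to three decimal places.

Before: m₁ = (1 + 0.3371) / (0.13 + 0.3371) ≈ 2.86256, MB₁ = 7.85, so M₁ = 2.86256 × 7.85 ≈ 22.4711 million.
After: m₂ = (1 + 0.159) / (0.13 + 0.159) ≈ 4.01038, MB₂ = 7.85 + 1.215 = 9.065, so M₂ = 4.01038 × 9.065 ≈ 36.3541 million.
ΔM = M₂ − M₁ = 36.3541 − 22.4711 = 13.883 million.

$13.883 million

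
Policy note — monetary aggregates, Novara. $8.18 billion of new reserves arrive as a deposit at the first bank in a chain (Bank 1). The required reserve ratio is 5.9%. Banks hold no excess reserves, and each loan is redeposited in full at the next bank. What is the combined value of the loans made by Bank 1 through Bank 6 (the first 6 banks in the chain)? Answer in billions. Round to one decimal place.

Bank i lends (1 − rr)^i of the original deposit: Bank 1 lends 8.18·0.9410 ≈ 7.6974, Bank 2 lends 8.18·0.9410² ≈ 7.2432, and so on.
Summing a geometric series: total = 8.18·[0.9410·(1 − 0.9410^6) / (1 − 0.9410)] ≈ 39.8848 billion.

$39.9 billion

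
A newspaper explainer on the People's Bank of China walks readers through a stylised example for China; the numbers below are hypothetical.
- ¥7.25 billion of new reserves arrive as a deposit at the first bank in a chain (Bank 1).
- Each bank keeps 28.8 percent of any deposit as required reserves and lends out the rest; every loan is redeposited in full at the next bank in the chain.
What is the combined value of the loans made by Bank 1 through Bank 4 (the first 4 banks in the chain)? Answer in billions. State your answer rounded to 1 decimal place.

Bank i lends (1 − rr)^i of the original deposit: Bank 1 lends 7.25·0.7120 = 5.1620, Bank 2 lends 7.25·0.7120² ≈ 3.6753, and so on.
Summing a geometric series: total = 7.25·[0.7120·(1 − 0.7120^4) / (1 − 0.7120)] ≈ 13.3174 billion.

¥13.3 billion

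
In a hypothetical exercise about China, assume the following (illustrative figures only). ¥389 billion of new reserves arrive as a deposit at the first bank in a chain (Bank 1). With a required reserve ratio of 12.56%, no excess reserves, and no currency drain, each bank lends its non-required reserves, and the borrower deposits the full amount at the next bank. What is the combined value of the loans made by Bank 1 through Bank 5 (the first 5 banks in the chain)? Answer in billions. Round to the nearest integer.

Bank i lends (1 − rr)^i of the original deposit: Bank 1 lends 389·0.8744 = 340.1416, Bank 2 lends 389·0.8744² ≈ 297.4198, and so on.
Summing a geometric series: total = 389·[0.8744·(1 − 0.8744^5) / (1 − 0.8744)] ≈ 1323.8636 billion.

¥1324 billion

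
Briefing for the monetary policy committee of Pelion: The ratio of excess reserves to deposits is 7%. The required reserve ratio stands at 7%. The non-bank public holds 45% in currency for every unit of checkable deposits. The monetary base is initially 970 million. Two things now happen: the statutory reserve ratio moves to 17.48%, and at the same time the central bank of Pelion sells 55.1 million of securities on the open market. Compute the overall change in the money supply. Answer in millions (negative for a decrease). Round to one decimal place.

-474.6 million

Before: m₁ = (1 + 0.45) / (0.07 + 0.07 + 0.45) ≈ 2.45763, MB₁ = 970, so M₁ = 2.45763 × 970 = 2383.9011 million.
After: m₂ = (1 + 0.45) / (0.1748 + 0.07 + 0.45) ≈ 2.08693, MB₂ = 970 − 55.1 = 914.9, so M₂ = 2.08693 × 914.9 ≈ 1909.3323 million.
ΔM = M₂ − M₁ = 1909.3323 − 2383.9011 = -474.5688 million.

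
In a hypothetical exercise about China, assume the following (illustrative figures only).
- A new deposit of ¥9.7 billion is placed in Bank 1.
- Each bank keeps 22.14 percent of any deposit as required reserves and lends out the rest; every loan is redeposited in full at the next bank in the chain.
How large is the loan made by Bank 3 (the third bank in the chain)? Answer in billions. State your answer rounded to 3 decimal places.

Each bank lends a fraction (1 − rr) = 0.7786 of the deposit it receives, so Bank 3 receives 9.7·0.7786^2 and lends 9.7·0.7786^3 ≈ 4.5784 billion.

¥4.578 billion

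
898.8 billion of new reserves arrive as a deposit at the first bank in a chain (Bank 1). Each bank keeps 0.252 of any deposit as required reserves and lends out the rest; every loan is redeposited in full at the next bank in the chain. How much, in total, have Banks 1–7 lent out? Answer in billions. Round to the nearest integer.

2318 billion

Bank i lends (1 − rr)^i of the original deposit: Bank 1 lends 898.8·0.7480 = 672.3024, Bank 2 lends 898.8·0.7480² ≈ 502.8822, and so on.
Summing a geometric series: total = 898.8·[0.7480·(1 − 0.7480^7) / (1 − 0.7480)] ≈ 2318.3440 billion.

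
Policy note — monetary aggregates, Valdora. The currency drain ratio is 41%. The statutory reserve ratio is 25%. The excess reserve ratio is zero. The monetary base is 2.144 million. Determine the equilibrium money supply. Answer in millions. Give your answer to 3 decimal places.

The money multiplier is m = (1 + c) / (rr + c) = (1 + 0.41) / (0.25 + 0.41) ≈ 2.13636.
So M = m × MB = 2.13636 × 2.144 ≈ 4.5804 million.

4.580 million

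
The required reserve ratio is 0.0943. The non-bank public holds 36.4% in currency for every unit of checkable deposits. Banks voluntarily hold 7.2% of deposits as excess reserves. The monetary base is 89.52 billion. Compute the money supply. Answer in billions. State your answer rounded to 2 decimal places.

230.26 billion

The money multiplier is m = (1 + c) / (rr + e + c) = (1 + 0.364) / (0.0943 + 0.072 + 0.364) ≈ 2.57213.
So M = m × MB = 2.57213 × 89.52 ≈ 230.2571 billion.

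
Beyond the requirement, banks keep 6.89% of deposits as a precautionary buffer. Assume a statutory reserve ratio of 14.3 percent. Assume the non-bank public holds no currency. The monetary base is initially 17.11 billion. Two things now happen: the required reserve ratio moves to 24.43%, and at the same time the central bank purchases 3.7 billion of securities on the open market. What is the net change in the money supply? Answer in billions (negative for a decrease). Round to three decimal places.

-14.302 billion

Before: m₁ = 1 / (0.143 + 0.0689) ≈ 4.719207, MB₁ = 17.11, so M₁ = 4.719207 × 17.11 ≈ 80.7456 billion.
After: m₂ = 1 / (0.2443 + 0.0689) ≈ 3.192848, MB₂ = 17.11 + 3.7 = 20.81, so M₂ = 3.192848 × 20.81 ≈ 66.4432 billion.
ΔM = M₂ − M₁ = 66.4432 − 80.7456 = -14.3024 billion.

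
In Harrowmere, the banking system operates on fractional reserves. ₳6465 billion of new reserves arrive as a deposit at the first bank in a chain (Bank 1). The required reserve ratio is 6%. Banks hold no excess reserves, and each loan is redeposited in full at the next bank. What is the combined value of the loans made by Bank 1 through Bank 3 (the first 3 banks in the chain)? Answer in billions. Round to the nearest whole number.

₳17159 billion

Bank i lends (1 − rr)^i of the original deposit: Bank 1 lends 6465·0.9400 = 6077.1000, Bank 2 lends 6465·0.9400² = 5712.4740, and so on.
Summing a geometric series: total = 6465·[0.9400·(1 − 0.9400^3) / (1 − 0.9400)] ≈ 17159.2996 billion.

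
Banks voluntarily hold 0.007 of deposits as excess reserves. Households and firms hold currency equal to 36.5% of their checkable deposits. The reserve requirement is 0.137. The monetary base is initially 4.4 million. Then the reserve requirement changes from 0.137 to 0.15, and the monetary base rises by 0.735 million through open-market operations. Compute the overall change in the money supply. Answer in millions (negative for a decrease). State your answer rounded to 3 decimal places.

Before: m₁ = (1 + 0.365) / (0.137 + 0.007 + 0.365) ≈ 2.68173, MB₁ = 4.4, so M₁ = 2.68173 × 4.4 ≈ 11.7996 million.
After: m₂ = (1 + 0.365) / (0.15 + 0.007 + 0.365) ≈ 2.61494, MB₂ = 4.4 + 0.735 = 5.135, so M₂ = 2.61494 × 5.135 ≈ 13.4277 million.
ΔM = M₂ − M₁ = 13.4277 − 11.7996 = 1.6281 million.

1.628 million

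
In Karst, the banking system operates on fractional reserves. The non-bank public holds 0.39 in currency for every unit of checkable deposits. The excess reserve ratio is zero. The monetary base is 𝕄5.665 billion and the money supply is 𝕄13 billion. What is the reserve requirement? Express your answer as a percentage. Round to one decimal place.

Using m = M/MB = 13/5.665 ≈ 2.294793. Since m = (1 + c)/(c + rr + e), the denominator satisfies c + rr + e = (1 + c)/m = (1 + 0.39) / 2.294793 ≈ 0.605719.
With c = 0.39 and e = 0, the reserve requirement is 0.605719 − 0.39 − 0 = 0.215719.

21.6%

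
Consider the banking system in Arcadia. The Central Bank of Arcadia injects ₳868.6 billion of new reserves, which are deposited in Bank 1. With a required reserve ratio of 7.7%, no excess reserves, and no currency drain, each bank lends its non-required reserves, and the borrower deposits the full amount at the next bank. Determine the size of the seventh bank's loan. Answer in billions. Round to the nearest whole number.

₳496 billion

Each bank lends a fraction (1 − rr) = 0.9230 of the deposit it receives, so Bank 7 receives 868.6·0.9230^6 and lends 868.6·0.9230^7 ≈ 495.7146 billion.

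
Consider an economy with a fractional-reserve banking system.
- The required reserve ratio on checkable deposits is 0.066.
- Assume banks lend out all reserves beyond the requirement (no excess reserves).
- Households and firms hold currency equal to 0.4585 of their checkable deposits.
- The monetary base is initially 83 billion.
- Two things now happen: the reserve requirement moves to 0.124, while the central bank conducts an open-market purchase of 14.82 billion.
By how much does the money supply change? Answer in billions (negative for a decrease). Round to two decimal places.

14.13 billion

Before: m₁ = (1 + 0.4585) / (0.066 + 0.4585) ≈ 2.78074, MB₁ = 83, so M₁ = 2.78074 × 83 ≈ 230.8014 billion.
After: m₂ = (1 + 0.4585) / (0.124 + 0.4585) ≈ 2.50386, MB₂ = 83 + 14.82 = 97.82, so M₂ = 2.50386 × 97.82 ≈ 244.9276 billion.
ΔM = M₂ − M₁ = 244.9276 − 230.8014 = 14.1262 billion.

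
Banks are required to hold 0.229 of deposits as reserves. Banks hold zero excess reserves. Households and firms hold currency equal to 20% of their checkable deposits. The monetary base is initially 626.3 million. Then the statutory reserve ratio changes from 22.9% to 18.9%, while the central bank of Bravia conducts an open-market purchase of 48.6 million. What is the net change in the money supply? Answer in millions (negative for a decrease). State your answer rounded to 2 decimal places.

330.07 million

Before: m₁ = (1 + 0.2) / (0.229 + 0.2) ≈ 2.797203, MB₁ = 626.3, so M₁ = 2.797203 × 626.3 ≈ 1751.8882 million.
After: m₂ = (1 + 0.2) / (0.189 + 0.2) ≈ 3.084833, MB₂ = 626.3 + 48.6 = 674.9, so M₂ = 3.084833 × 674.9 ≈ 2081.9538 million.
ΔM = M₂ − M₁ = 2081.9538 − 1751.8882 = 330.0656 million.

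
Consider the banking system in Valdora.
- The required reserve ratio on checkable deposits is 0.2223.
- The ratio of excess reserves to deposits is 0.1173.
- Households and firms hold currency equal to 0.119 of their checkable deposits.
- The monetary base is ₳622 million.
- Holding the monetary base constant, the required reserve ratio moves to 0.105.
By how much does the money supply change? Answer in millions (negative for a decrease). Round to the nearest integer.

₳522 million

Initially m₁ = (1 + 0.119) / (0.2223 + 0.1173 + 0.119) ≈ 2.44, so M₁ = 2.44 × 622 = 1517.68 million.
After the change m₂ = (1 + 0.119) / (0.105 + 0.1173 + 0.119) ≈ 3.2786, so M₂ = 3.2786 × 622 = 2039.2892 million.
ΔM = M₂ − M₁ = 2039.2892 − 1517.68 = 521.6092 million.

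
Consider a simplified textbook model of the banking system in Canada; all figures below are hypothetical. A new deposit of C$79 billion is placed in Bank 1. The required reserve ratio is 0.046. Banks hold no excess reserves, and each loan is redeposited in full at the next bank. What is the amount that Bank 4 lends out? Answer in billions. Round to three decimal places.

Each bank lends a fraction (1 − rr) = 0.9540 of the deposit it receives, so Bank 4 receives 79·0.9540^3 and lends 79·0.9540^4 ≈ 65.4366 billion.

C$65.437 billion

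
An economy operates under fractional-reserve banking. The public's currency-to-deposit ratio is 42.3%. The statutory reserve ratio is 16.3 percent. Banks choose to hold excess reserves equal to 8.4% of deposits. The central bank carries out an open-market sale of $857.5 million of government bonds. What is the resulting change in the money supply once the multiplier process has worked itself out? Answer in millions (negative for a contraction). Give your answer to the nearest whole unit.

-1821 million

The money multiplier is m = (1 + c) / (rr + e + c) = (1 + 0.423) / (0.163 + 0.084 + 0.423) ≈ 2.1239.
The sale removes 857.5 million of base, so ΔM = m × ΔMB = 2.1239 × (−857.5) ≈ -1821.2442 million.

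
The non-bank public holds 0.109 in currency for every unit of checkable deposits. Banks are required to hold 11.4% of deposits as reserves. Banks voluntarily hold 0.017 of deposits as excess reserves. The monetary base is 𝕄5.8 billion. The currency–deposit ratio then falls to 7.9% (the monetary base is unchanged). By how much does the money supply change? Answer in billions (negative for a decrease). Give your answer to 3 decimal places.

𝕄3.000 billion

Initially m₁ = (1 + 0.109) / (0.114 + 0.017 + 0.109) ≈ 4.62083, so M₁ = 4.62083 × 5.8 ≈ 26.8008 billion.
After the change m₂ = (1 + 0.079) / (0.114 + 0.017 + 0.079) ≈ 5.13810, so M₂ = 5.13810 × 5.8 ≈ 29.801 billion.
ΔM = M₂ − M₁ = 29.801 − 26.8008 = 3.0002 billion.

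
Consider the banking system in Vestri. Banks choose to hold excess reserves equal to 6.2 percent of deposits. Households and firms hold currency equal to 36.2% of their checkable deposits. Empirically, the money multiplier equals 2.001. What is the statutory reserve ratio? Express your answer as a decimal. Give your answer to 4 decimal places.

Using m = 2.001. Since m = (1 + c)/(c + rr + e), the denominator satisfies c + rr + e = (1 + c)/m = (1 + 0.362) / 2.001 ≈ 0.680660.
With c = 0.362 and e = 0.062, the statutory reserve ratio is 0.680660 − 0.362 − 0.062 = 0.25666.

0.2567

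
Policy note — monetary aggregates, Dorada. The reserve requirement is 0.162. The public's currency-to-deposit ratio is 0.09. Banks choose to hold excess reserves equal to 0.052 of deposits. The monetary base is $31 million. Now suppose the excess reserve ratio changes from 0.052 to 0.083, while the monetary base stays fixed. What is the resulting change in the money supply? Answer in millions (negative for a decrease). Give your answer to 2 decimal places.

-10.29 million

Initially m₁ = (1 + 0.09) / (0.162 + 0.052 + 0.09) ≈ 3.58553, so M₁ = 3.58553 × 31 ≈ 111.1514 million.
After the change m₂ = (1 + 0.09) / (0.162 + 0.083 + 0.09) ≈ 3.25373, so M₂ = 3.25373 × 31 ≈ 100.8656 million.
ΔM = M₂ − M₁ = 100.8656 − 111.1514 = -10.2858 million.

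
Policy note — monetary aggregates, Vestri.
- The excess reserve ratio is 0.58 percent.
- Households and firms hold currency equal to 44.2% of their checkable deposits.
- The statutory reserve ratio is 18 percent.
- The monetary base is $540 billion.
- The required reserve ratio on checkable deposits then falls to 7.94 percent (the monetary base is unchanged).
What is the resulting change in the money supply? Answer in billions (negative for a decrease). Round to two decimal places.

$236.68 billion

Initially m₁ = (1 + 0.442) / (0.18 + 0.0058 + 0.442) ≈ 2.296910, so M₁ = 2.296910 × 540 = 1240.3314 billion.
After the change m₂ = (1 + 0.442) / (0.0794 + 0.0058 + 0.442) ≈ 2.735205, so M₂ = 2.735205 × 540 = 1477.0107 billion.
ΔM = M₂ − M₁ = 1477.0107 − 1240.3314 = 236.6793 billion.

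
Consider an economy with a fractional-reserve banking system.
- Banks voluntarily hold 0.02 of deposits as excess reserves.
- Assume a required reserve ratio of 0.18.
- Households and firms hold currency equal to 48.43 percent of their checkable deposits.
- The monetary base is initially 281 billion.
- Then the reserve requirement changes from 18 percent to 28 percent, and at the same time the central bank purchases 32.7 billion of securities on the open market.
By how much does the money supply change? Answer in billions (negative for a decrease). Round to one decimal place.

-15.8 billion

Before: m₁ = (1 + 0.4843) / (0.18 + 0.02 + 0.4843) ≈ 2.16908, MB₁ = 281, so M₁ = 2.16908 × 281 ≈ 609.5115 billion.
After: m₂ = (1 + 0.4843) / (0.28 + 0.02 + 0.4843) ≈ 1.89252, MB₂ = 281 + 32.7 = 313.7, so M₂ = 1.89252 × 313.7 ≈ 593.6835 billion.
ΔM = M₂ − M₁ = 593.6835 − 609.5115 = -15.828 billion.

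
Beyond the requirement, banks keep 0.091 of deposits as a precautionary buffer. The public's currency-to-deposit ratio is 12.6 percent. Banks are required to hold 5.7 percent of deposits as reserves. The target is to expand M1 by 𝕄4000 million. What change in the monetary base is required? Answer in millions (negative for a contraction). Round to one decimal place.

The money multiplier is m = (1 + c) / (rr + e + c) = (1 + 0.126) / (0.057 + 0.091 + 0.126) ≈ 4.109489.
ΔMB = ΔM / m = (+4000) / 4.109489 ≈ 973.357 million.

𝕄973.4 million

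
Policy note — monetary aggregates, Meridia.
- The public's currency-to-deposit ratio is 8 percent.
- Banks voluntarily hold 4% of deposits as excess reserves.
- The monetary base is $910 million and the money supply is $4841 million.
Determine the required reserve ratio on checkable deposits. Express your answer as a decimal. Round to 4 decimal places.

0.0830

Using m = M/MB = 4841/910 ≈ 5.319780. Since m = (1 + c)/(c + rr + e), the denominator satisfies c + rr + e = (1 + c)/m = (1 + 0.08) / 5.319780 ≈ 0.203016.
With c = 0.08 and e = 0.04, the required reserve ratio on checkable deposits is 0.203016 − 0.08 − 0.04 = 0.083016.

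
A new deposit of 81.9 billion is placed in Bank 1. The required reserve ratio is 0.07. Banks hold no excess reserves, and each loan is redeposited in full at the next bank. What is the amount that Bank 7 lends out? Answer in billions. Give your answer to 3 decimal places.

Each bank lends a fraction (1 − rr) = 0.9300 of the deposit it receives, so Bank 7 receives 81.9·0.9300^6 and lends 81.9·0.9300^7 ≈ 49.2793 billion.

49.279 billion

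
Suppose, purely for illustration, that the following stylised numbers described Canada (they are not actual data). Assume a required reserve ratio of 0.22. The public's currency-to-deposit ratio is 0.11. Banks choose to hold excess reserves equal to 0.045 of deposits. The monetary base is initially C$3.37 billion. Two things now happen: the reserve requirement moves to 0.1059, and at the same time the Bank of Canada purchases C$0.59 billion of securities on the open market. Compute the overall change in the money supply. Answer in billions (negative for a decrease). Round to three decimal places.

C$6.873 billion

Before: m₁ = (1 + 0.11) / (0.22 + 0.045 + 0.11) = 2.96, MB₁ = 3.37, so M₁ = 2.96 × 3.37 = 9.9752 billion.
After: m₂ = (1 + 0.11) / (0.1059 + 0.045 + 0.11) ≈ 4.25450, MB₂ = 3.37 + 0.59 = 3.96, so M₂ = 4.25450 × 3.96 ≈ 16.8478 billion.
ΔM = M₂ − M₁ = 16.8478 − 9.9752 = 6.8726 billion.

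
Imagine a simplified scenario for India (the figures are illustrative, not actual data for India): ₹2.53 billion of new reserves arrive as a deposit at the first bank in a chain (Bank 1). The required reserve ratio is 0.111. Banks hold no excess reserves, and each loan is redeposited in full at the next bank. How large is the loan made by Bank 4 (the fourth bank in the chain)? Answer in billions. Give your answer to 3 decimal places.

₹1.580 billion

Each bank lends a fraction (1 − rr) = 0.8890 of the deposit it receives, so Bank 4 receives 2.53·0.8890^3 and lends 2.53·0.8890^4 ≈ 1.5803 billion.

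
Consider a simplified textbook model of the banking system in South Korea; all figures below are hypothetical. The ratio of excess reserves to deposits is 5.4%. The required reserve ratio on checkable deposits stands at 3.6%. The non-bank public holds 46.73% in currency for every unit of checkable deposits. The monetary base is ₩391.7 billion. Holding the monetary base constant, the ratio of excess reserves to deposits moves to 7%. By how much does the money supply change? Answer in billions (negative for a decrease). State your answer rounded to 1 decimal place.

Initially m₁ = (1 + 0.4673) / (0.036 + 0.054 + 0.4673) ≈ 2.63287, so M₁ = 2.63287 × 391.7 ≈ 1031.2952 billion.
After the change m₂ = (1 + 0.4673) / (0.036 + 0.07 + 0.4673) ≈ 2.55939, so M₂ = 2.55939 × 391.7 ≈ 1002.5131 billion.
ΔM = M₂ − M₁ = 1002.5131 − 1031.2952 = -28.7821 billion.

-28.8 billion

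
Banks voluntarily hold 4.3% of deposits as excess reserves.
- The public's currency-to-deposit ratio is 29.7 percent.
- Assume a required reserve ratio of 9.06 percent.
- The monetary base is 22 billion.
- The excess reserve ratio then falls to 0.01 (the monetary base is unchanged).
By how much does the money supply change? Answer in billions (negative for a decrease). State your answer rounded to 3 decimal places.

5.500 billion

Initially m₁ = (1 + 0.297) / (0.0906 + 0.043 + 0.297) ≈ 3.012076, so M₁ = 3.012076 × 22 ≈ 66.2657 billion.
After the change m₂ = (1 + 0.297) / (0.0906 + 0.01 + 0.297) ≈ 3.262072, so M₂ = 3.262072 × 22 ≈ 71.7656 billion.
ΔM = M₂ − M₁ = 71.7656 − 66.2657 = 5.4999 billion.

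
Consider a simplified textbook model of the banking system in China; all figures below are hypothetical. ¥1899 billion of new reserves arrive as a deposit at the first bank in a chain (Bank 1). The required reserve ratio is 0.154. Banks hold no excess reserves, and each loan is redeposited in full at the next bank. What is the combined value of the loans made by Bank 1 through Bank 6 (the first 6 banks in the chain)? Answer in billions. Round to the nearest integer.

Bank i lends (1 − rr)^i of the original deposit: Bank 1 lends 1899·0.8460 = 1606.5540, Bank 2 lends 1899·0.8460² ≈ 1359.1447, and so on.
Summing a geometric series: total = 1899·[0.8460·(1 − 0.8460^6) / (1 − 0.8460)] ≈ 6607.4740 billion.

¥6607 billion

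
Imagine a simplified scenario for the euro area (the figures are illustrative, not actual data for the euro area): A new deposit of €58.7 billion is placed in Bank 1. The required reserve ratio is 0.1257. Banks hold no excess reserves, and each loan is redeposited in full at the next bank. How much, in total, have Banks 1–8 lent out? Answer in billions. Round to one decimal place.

€268.9 billion

Bank i lends (1 − rr)^i of the original deposit: Bank 1 lends 58.7·0.8743 ≈ 51.3214, Bank 2 lends 58.7·0.8743² ≈ 44.8703, and so on.
Summing a geometric series: total = 58.7·[0.8743·(1 − 0.8743^8) / (1 − 0.8743)] ≈ 268.8899 billion.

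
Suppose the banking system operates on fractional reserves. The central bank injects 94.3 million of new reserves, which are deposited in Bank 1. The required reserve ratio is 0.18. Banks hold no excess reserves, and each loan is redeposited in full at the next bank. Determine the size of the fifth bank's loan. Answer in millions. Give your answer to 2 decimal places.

34.96 million

Each bank lends a fraction (1 − rr) = 0.8200 of the deposit it receives, so Bank 5 receives 94.3·0.8200^4 and lends 94.3·0.8200^5 ≈ 34.9608 million.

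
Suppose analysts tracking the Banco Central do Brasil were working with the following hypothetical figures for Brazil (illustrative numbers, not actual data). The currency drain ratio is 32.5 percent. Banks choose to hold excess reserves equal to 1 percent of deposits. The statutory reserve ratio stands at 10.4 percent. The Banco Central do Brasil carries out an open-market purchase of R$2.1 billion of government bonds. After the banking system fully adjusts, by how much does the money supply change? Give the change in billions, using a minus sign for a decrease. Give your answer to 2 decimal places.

R$6.34 billion

The money multiplier is m = (1 + c) / (rr + e + c) = (1 + 0.325) / (0.104 + 0.01 + 0.325) ≈ 3.0182.
The purchase adds 2.1 billion of base, so ΔM = m × ΔMB = 3.0182 × (+2.1) ≈ 6.3382 billion.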